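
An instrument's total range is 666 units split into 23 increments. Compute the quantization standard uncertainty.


resolution = range / divisions
resolution = 666 / 23 = 28.956522
u_res = resolution / (2*sqrt(3))
u_res = 28.956522 / 3.4641016
u_res = 8.3590

8.3590


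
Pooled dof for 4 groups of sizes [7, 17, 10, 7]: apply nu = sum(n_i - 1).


nu = sum_i (n_i - 1)
nu = ((7 - 1) + (17 - 1) + (10 - 1) + (7 - 1))
nu = 6 + 16 + 9 + 6
nu = 37

37


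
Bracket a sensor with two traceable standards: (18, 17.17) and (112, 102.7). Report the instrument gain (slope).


slope = (y2 - y1) / (x2 - x1)
= (102.7 - 17.17) / (112 - 18)
= 85.5300 / 94
= 0.9099

0.9099


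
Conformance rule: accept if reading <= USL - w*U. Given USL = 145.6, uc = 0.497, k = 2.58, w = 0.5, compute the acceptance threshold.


U = k * uc = 2.58 * 0.497 = 1.28226
guard band g = w * U = 0.5 * 1.28226 = 0.64113
AL = USL - g = 145.6 - 0.64113
AL = 144.9589

144.9589


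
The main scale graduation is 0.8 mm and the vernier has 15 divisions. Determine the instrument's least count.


LC = MSD / n_div
= 0.8 / 15
= 0.0533

0.0533


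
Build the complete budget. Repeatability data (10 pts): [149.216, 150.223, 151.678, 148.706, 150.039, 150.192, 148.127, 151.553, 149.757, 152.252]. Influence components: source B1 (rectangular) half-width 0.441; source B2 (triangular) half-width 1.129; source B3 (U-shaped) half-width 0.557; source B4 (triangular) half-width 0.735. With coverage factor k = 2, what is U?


mean = (149.216 + 150.223 + 151.678 + 148.706 + 150.039 + 150.192 + 148.127 + 151.553 + 149.757 + 152.252) / 10 = 150.1743
s = sqrt(sum((x - mean)^2)/(n-1)) = 1.3308133
u_A = s / sqrt(n) = 1.3308133 / sqrt(10) = 0.42084012
u_B1 = 0.441 / sqrt(3) = 0.25461147
u_B2 = 1.129 / sqrt(6) = 0.46091232
u_B3 = 0.557 / sqrt(2) = 0.39385848
u_B4 = 0.735 / sqrt(6) = 0.30006249
uc = sqrt(0.42084012^2 + 0.25461147^2 + 0.46091232^2 + 0.39385848^2 + 0.30006249^2) = 0.83638243
U = k * uc = 2 * 0.83638243
U = 1.6728

1.6728


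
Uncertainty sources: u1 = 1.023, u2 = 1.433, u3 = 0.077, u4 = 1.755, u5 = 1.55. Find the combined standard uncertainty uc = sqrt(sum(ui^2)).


uc = sqrt(1.023^2 + 1.433^2 + 0.077^2 + 1.755^2 + 1.55^2)
uc = sqrt(8.588472)
uc = 2.9306

2.9306


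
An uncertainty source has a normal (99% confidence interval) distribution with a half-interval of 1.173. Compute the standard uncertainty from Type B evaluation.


u_B = half_width / 2.576
u_B = 1.173 / 2.576
u_B = 0.4554

0.4554


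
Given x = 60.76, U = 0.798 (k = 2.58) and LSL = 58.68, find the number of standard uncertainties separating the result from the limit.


u = U / k = 0.798 / 2.58 = 0.30930233
margin = |LSL - x| = |58.68 - 60.76| = 2.08
z = margin / u = 2.08 / 0.30930233
z = 6.7248

6.7248


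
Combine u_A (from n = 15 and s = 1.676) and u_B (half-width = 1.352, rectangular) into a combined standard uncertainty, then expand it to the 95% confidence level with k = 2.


u_A = s / sqrt(n) = 1.676 / sqrt(15) = 0.43274134
u_B = half_width / sqrt(3) = 1.352 / sqrt(3) = 0.78057756
uc = sqrt(u_A^2 + u_B^2) = sqrt(0.43274134^2 + 0.78057756^2) = 0.89250568
U = k * uc = 2 * 0.89250568
U = 1.7850

1.7850


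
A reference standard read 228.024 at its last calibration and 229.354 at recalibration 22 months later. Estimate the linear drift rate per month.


rate = (v2 - v1) / months
= (229.354 - 228.024) / 22
= 1.3300 / 22
= 0.0605

0.0605


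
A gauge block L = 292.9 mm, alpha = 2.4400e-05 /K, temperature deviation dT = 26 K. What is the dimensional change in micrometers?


dL = L * alpha * dT
= 292.9 * 2.4400e-05 * 26
= 0.1858158 mm
dL_um = 0.1858158 * 1000 = 185.8158 um

185.8158


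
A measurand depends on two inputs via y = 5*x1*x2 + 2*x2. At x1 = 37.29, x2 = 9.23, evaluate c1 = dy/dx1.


y = 5*x1*x2 + 2*x2
dy/dx1 = 5*x2
Evaluate at x2 = 9.23: c1 = 5 * 9.23
c1 = 46.1500

46.1500


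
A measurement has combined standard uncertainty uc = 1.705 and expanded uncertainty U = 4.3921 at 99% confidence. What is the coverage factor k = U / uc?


k = U / uc
k = 4.3921 / 1.705
k = 2.576

2.576


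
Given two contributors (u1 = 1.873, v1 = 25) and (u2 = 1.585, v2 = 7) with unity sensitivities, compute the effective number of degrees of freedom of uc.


uc = sqrt(u1^2 + u2^2) = sqrt(1.873^2 + 1.585^2) = 2.453641
v_eff = uc^4 / (u1^4/v1 + u2^4/v2)
= 2.453641^4 / (1.873^4/25 + 1.585^4/7)
= 36.244664 / 1.3938894
v_eff = 26.0025

26.0025


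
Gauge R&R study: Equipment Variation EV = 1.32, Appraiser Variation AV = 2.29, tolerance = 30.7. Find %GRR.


GRR = sqrt(EV^2 + AV^2) = sqrt(1.32^2 + 2.29^2) = 2.6431988
%GRR = GRR / tol * 100 = 2.6431988 / 30.7 * 100
%GRR = 8.6098

8.6098


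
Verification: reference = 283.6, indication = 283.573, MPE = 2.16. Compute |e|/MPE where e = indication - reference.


e = indication - reference = 283.573 - 283.6 = -0.0270
|e| = 0.0270
ratio = |e| / MPE = 0.0270 / 2.16
ratio = 0.0125

0.0125


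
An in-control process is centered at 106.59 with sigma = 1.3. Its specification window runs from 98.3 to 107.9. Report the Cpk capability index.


Cpu = (USL - mean) / (3*sigma) = (107.9 - 106.59) / (3*1.3) = 0.3359
Cpl = (mean - LSL) / (3*sigma) = (106.59 - 98.3) / (3*1.3) = 2.1256
Cpk = min(Cpu, Cpl) = 0.3359

0.3359


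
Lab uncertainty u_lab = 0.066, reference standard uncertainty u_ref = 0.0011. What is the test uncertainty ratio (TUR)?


TUR = u_lab / u_ref
= 0.066 / 0.0011
= 60.0000

60.0000


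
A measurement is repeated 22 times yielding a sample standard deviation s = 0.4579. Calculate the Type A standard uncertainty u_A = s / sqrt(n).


u_A = s / sqrt(n)
u_A = 0.4579 / sqrt(22)
u_A = 0.4579 / 4.6904158
u_A = 0.0976

0.0976


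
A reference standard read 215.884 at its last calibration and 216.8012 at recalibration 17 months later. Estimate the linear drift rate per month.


rate = (v2 - v1) / months
= (216.8012 - 215.884) / 17
= 0.9172 / 17
= 0.0540

0.0540


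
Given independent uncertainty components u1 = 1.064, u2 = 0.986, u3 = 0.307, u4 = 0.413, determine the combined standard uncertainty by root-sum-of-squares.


uc = sqrt(1.064^2 + 0.986^2 + 0.307^2 + 0.413^2)
uc = sqrt(2.36911)
uc = 1.5392

1.5392


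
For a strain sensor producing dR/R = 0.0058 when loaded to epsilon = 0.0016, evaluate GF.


GF = (dR/R) / epsilon
= 0.0058 / 0.0016
= 3.6250

3.6250


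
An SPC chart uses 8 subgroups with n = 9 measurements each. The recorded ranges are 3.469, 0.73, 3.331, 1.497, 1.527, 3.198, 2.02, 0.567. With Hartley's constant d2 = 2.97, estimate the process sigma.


R_bar = (3.469 + 0.73 + 3.331 + 1.497 + 1.527 + 3.198 + 2.02 + 0.567) / 8
R_bar = 16.339 / 8 = 2.042375
sigma_hat = R_bar / d2 = 2.042375 / 2.97 = 0.6877

0.6877


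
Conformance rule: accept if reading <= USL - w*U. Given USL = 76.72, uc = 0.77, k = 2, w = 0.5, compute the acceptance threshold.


U = k * uc = 2 * 0.77 = 1.54
guard band g = w * U = 0.5 * 1.54 = 0.77
AL = USL - g = 76.72 - 0.77
AL = 75.9500

75.9500


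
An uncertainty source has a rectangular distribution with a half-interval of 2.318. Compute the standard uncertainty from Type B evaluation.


u_B = half_width / sqrt(3)
u_B = 2.318 / 1.7320508
u_B = 1.3383

1.3383


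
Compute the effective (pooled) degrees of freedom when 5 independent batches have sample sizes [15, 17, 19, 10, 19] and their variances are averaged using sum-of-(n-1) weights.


nu = sum_i (n_i - 1)
nu = ((15 - 1) + (17 - 1) + (19 - 1) + (10 - 1) + (19 - 1))
nu = 14 + 16 + 18 + 9 + 18
nu = 75

75


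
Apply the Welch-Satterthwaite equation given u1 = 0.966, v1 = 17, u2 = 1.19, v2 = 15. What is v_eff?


uc = sqrt(u1^2 + u2^2) = sqrt(0.966^2 + 1.19^2) = 1.5327283
v_eff = uc^4 / (u1^4/v1 + u2^4/v2)
= 1.5327283^4 / (0.966^4/17 + 1.19^4/15)
= 5.5190039 / 0.18491164
v_eff = 29.8467

29.8467


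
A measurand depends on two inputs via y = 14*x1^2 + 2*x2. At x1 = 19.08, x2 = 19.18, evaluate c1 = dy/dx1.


y = 14*x1^2 + 2*x2
dy/dx1 = 2*14*x1
Evaluate at x1 = 19.08: c1 = 28 * 19.08
c1 = 534.2400

534.2400


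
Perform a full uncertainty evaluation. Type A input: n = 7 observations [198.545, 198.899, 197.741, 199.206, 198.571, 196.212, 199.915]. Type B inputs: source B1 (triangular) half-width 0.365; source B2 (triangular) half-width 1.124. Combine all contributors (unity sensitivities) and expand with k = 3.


mean = (198.545 + 198.899 + 197.741 + 199.206 + 198.571 + 196.212 + 199.915) / 7 = 198.4412857
s = sqrt(sum((x - mean)^2)/(n-1)) = 1.1870005
u_A = s / sqrt(n) = 1.1870005 / sqrt(7) = 0.44864402
u_B1 = 0.365 / sqrt(6) = 0.14901063
u_B2 = 1.124 / sqrt(6) = 0.45887108
uc = sqrt(0.44864402^2 + 0.14901063^2 + 0.45887108^2) = 0.65882342
U = k * uc = 3 * 0.65882342
U = 1.9765

1.9765


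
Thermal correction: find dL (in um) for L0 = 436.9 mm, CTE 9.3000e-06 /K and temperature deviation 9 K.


dL = L * alpha * dT
= 436.9 * 9.3000e-06 * 9
= 0.0365685 mm
dL_um = 0.0365685 * 1000 = 36.5685 um

36.5685


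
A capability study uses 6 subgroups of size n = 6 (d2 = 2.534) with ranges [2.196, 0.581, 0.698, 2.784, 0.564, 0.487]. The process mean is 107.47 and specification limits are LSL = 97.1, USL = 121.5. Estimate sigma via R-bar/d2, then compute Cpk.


R_bar = (2.196 + 0.581 + 0.698 + 2.784 + 0.564 + 0.487) / 6 = 1.2183333
sigma = R_bar / d2 = 1.2183333 / 2.534 = 0.48079451
Cp = (USL - LSL)/(6*sigma) = (121.5 - 97.1)/(6*0.48079451) = 8.4582
Cpu = (121.5 - 107.47)/(3*0.48079451) = 9.7270
Cpl = (107.47 - 97.1)/(3*0.48079451) = 7.1895
Cpk = min(Cpu, Cpl) = 7.1895

7.1895


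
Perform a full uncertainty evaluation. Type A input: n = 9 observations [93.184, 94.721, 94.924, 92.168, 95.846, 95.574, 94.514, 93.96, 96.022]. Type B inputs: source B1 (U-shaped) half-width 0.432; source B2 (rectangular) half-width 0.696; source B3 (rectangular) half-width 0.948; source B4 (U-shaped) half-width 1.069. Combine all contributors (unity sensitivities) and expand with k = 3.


mean = (93.184 + 94.721 + 94.924 + 92.168 + 95.846 + 95.574 + 94.514 + 93.96 + 96.022) / 9 = 94.54588889
s = sqrt(sum((x - mean)^2)/(n-1)) = 1.2724591
u_A = s / sqrt(n) = 1.2724591 / sqrt(9) = 0.42415303
u_B1 = 0.432 / sqrt(2) = 0.30547013
u_B2 = 0.696 / sqrt(3) = 0.40183579
u_B3 = 0.948 / sqrt(3) = 0.54732806
u_B4 = 1.069 / sqrt(2) = 0.75589715
uc = sqrt(0.42415303^2 + 0.30547013^2 + 0.40183579^2 + 0.54732806^2 + 0.75589715^2) = 1.1426453
U = k * uc = 3 * 1.1426453
U = 3.4279

3.4279


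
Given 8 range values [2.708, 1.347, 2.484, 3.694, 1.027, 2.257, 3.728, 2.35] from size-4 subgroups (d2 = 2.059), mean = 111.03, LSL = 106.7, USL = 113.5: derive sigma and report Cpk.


R_bar = (2.708 + 1.347 + 2.484 + 3.694 + 1.027 + 2.257 + 3.728 + 2.35) / 8 = 2.449375
sigma = R_bar / d2 = 2.449375 / 2.059 = 1.1895945
Cp = (USL - LSL)/(6*sigma) = (113.5 - 106.7)/(6*1.1895945) = 0.9527
Cpu = (113.5 - 111.03)/(3*1.1895945) = 0.6921
Cpl = (111.03 - 106.7)/(3*1.1895945) = 1.2133
Cpk = min(Cpu, Cpl) = 0.6921

0.6921


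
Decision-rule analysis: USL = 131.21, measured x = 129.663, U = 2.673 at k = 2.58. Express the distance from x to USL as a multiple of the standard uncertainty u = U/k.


u = U / k = 2.673 / 2.58 = 1.0360465
margin = |USL - x| = |131.21 - 129.663| = 1.547
z = margin / u = 1.547 / 1.0360465
z = 1.4932

1.4932


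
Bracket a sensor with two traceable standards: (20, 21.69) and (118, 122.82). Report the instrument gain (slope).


slope = (y2 - y1) / (x2 - x1)
= (122.82 - 21.69) / (118 - 20)
= 101.1300 / 98
= 1.0319

1.0319


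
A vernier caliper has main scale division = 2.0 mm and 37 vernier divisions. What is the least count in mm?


LC = MSD / n_div
= 2.0 / 37
= 0.0541

0.0541


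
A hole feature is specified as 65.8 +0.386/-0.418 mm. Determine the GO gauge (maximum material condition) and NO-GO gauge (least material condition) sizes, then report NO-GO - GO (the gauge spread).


GO = nominal - lower_tol (smallest hole = maximum material condition)
GO = 65.8 - 0.418 = 65.382
NO-GO = nominal + upper_tol (largest hole = least material condition)
NO-GO = 65.8 + 0.386 = 66.186
spread = NO-GO - GO = 66.186 - 65.382 = 0.8040

0.8040


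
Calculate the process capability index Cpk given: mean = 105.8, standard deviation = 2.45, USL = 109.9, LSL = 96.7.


Cpu = (USL - mean) / (3*sigma) = (109.9 - 105.8) / (3*2.45) = 0.5578
Cpl = (mean - LSL) / (3*sigma) = (105.8 - 96.7) / (3*2.45) = 1.2381
Cpk = min(Cpu, Cpl) = 0.5578

0.5578


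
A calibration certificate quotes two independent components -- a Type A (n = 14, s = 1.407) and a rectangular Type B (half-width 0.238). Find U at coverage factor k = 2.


u_A = s / sqrt(n) = 1.407 / sqrt(14) = 0.37603657
u_B = half_width / sqrt(3) = 0.238 / sqrt(3) = 0.13740936
uc = sqrt(u_A^2 + u_B^2) = sqrt(0.37603657^2 + 0.13740936^2) = 0.40035588
U = k * uc = 2 * 0.40035588
U = 0.8007

0.8007


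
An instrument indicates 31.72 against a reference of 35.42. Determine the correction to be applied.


Correction = standard - reading
= 35.42 - 31.72
= 3.7000

3.7000


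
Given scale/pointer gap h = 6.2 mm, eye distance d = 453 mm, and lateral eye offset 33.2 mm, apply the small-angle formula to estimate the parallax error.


error = h * offset / d
= 6.2 * 33.2 / 453
= 0.4544

0.4544


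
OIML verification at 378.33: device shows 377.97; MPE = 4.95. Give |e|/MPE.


e = indication - reference = 377.97 - 378.33 = -0.3600
|e| = 0.3600
ratio = |e| / MPE = 0.3600 / 4.95
ratio = 0.0727

0.0727


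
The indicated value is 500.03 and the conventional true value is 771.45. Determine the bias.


Systematic error = measured - true
= 500.03 - 771.45
= -271.4200

-271.4200


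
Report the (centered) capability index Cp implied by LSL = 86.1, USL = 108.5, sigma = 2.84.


Cp = (USL - LSL) / (6 * sigma)
= (108.5 - 86.1) / (6 * 2.84)
= 22.4000 / 17.0400
= 1.3146

1.3146


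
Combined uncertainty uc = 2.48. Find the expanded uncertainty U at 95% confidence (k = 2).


U = k * uc
U = 2 * 2.48
U = 4.9600

4.9600


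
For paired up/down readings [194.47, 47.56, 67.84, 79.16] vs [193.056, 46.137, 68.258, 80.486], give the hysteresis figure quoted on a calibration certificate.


|194.47 - 193.056| = 1.4140
|47.56 - 46.137| = 1.4230
|67.84 - 68.258| = 0.4180
|79.16 - 80.486| = 1.3260
hysteresis = max(diffs) = 1.4230

1.4230


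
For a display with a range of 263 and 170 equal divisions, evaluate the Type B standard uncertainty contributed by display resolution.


resolution = range / divisions
resolution = 263 / 170 = 1.5470588
u_res = resolution / (2*sqrt(3))
u_res = 1.5470588 / 3.4641016
u_res = 0.4466

0.4466


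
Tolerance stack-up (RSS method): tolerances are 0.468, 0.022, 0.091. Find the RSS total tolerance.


RSS = sqrt(0.468^2 + 0.022^2 + 0.091^2)
= sqrt(0.227789)
= 0.4773

0.4773


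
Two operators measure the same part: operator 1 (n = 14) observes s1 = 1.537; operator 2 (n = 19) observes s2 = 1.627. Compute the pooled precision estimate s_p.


s_p = sqrt(((n1-1)*s1^2 + (n2-1)*s2^2) / (n1+n2-2))
numerator = (14-1)*1.537^2 + (19-1)*1.627^2 = 30.710797 + 47.648322 = 78.359119
denominator = 14 + 19 - 2 = 31
s_p^2 = 78.359119 / 31 = 2.5277135
s_p = sqrt(2.5277135) = 1.5899

1.5899


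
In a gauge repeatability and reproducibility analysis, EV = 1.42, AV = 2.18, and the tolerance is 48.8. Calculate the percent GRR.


GRR = sqrt(EV^2 + AV^2) = sqrt(1.42^2 + 2.18^2) = 2.6016918
%GRR = GRR / tol * 100 = 2.6016918 / 48.8 * 100
%GRR = 5.3313

5.3313


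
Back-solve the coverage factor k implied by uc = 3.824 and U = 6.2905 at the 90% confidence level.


k = U / uc
k = 6.2905 / 3.824
k = 1.645

1.645


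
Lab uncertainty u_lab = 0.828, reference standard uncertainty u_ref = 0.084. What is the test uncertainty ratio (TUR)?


TUR = u_lab / u_ref
= 0.828 / 0.084
= 9.8571

9.8571


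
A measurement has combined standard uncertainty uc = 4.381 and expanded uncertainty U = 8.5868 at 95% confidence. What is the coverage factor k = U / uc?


k = U / uc
k = 8.5868 / 4.381
k = 1.96

1.96


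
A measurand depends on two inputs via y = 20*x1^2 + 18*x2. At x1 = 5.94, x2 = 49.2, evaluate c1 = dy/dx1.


y = 20*x1^2 + 18*x2
dy/dx1 = 2*20*x1
Evaluate at x1 = 5.94: c1 = 40 * 5.94
c1 = 237.6000

237.6000


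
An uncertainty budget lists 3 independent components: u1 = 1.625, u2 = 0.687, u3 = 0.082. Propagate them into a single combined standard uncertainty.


uc = sqrt(1.625^2 + 0.687^2 + 0.082^2)
uc = sqrt(3.119318)
uc = 1.7662

1.7662


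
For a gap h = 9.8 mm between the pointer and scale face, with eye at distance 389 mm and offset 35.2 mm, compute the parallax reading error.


error = h * offset / d
= 9.8 * 35.2 / 389
= 0.8868

0.8868


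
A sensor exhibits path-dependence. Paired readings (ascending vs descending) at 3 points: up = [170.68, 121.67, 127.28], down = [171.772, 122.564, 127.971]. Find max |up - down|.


|170.68 - 171.772| = 1.0920
|121.67 - 122.564| = 0.8940
|127.28 - 127.971| = 0.6910
hysteresis = max(diffs) = 1.0920

1.0920


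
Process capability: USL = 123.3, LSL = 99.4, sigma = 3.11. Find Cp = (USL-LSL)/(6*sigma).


Cp = (USL - LSL) / (6 * sigma)
= (123.3 - 99.4) / (6 * 3.11)
= 23.9000 / 18.6600
= 1.2808

1.2808


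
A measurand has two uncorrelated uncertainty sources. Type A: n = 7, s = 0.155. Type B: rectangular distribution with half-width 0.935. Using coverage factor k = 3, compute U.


u_A = s / sqrt(n) = 0.155 / sqrt(7) = 0.058584493
u_B = half_width / sqrt(3) = 0.935 / sqrt(3) = 0.5398225
uc = sqrt(u_A^2 + u_B^2) = sqrt(0.058584493^2 + 0.5398225^2) = 0.54299215
U = k * uc = 3 * 0.54299215
U = 1.6290

1.6290


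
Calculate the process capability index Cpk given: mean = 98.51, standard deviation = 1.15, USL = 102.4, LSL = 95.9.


Cpu = (USL - mean) / (3*sigma) = (102.4 - 98.51) / (3*1.15) = 1.1275
Cpl = (mean - LSL) / (3*sigma) = (98.51 - 95.9) / (3*1.15) = 0.7565
Cpk = min(Cpu, Cpl) = 0.7565

0.7565


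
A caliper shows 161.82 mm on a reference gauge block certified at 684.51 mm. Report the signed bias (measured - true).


Systematic error = measured - true
= 161.82 - 684.51
= -522.6900

-522.6900


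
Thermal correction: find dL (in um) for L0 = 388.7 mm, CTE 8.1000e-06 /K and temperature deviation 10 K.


dL = L * alpha * dT
= 388.7 * 8.1000e-06 * 10
= 0.0314847 mm
dL_um = 0.0314847 * 1000 = 31.4847 um

31.4847


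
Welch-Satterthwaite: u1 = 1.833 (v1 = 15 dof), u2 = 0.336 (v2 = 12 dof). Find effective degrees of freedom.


uc = sqrt(u1^2 + u2^2) = sqrt(1.833^2 + 0.336^2) = 1.863541
v_eff = uc^4 / (u1^4/v1 + u2^4/v2)
= 1.863541^4 / (1.833^4/15 + 0.336^4/12)
= 12.060236 / 0.7536524
v_eff = 16.0024

16.0024


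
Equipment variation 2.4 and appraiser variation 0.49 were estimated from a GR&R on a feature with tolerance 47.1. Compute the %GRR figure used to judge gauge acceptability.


GRR = sqrt(EV^2 + AV^2) = sqrt(2.4^2 + 0.49^2) = 2.4495102
%GRR = GRR / tol * 100 = 2.4495102 / 47.1 * 100
%GRR = 5.2007

5.2007


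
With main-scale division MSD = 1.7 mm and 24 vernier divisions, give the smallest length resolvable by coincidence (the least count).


LC = MSD / n_div
= 1.7 / 24
= 0.0708

0.0708


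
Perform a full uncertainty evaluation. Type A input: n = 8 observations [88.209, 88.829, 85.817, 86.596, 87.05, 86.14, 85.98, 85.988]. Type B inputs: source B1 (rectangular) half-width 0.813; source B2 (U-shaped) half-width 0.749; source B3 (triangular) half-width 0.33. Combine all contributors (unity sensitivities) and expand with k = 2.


mean = (88.209 + 88.829 + 85.817 + 86.596 + 87.05 + 86.14 + 85.98 + 85.988) / 8 = 86.826125
s = sqrt(sum((x - mean)^2)/(n-1)) = 1.1297541
u_A = s / sqrt(n) = 1.1297541 / sqrt(8) = 0.39942839
u_B1 = 0.813 / sqrt(3) = 0.46938577
u_B2 = 0.749 / sqrt(2) = 0.52962298
u_B3 = 0.33 / sqrt(6) = 0.13472194
uc = sqrt(0.39942839^2 + 0.46938577^2 + 0.52962298^2 + 0.13472194^2) = 0.82372116
U = k * uc = 2 * 0.82372116
U = 1.6474

1.6474


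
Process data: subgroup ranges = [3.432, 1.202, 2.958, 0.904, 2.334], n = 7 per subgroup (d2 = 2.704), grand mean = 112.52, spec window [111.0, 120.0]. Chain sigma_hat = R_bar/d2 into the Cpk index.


R_bar = (3.432 + 1.202 + 2.958 + 0.904 + 2.334) / 5 = 2.166
sigma = R_bar / d2 = 2.166 / 2.704 = 0.8010355
Cp = (USL - LSL)/(6*sigma) = (120.0 - 111.0)/(6*0.8010355) = 1.8726
Cpu = (120.0 - 112.52)/(3*0.8010355) = 3.1126
Cpl = (112.52 - 111.0)/(3*0.8010355) = 0.6325
Cpk = min(Cpu, Cpl) = 0.6325

0.6325


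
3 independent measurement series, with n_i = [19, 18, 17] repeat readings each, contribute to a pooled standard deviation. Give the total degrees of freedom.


nu = sum_i (n_i - 1)
nu = ((19 - 1) + (18 - 1) + (17 - 1))
nu = 18 + 17 + 16
nu = 51

51


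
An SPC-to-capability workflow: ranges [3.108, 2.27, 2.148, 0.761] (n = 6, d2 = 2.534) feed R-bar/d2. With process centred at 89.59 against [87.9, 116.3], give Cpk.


R_bar = (3.108 + 2.27 + 2.148 + 0.761) / 4 = 2.07175
sigma = R_bar / d2 = 2.07175 / 2.534 = 0.8175809
Cp = (USL - LSL)/(6*sigma) = (116.3 - 87.9)/(6*0.8175809) = 5.7894
Cpu = (116.3 - 89.59)/(3*0.8175809) = 10.8898
Cpl = (89.59 - 87.9)/(3*0.8175809) = 0.6890
Cpk = min(Cpu, Cpl) = 0.6890

0.6890


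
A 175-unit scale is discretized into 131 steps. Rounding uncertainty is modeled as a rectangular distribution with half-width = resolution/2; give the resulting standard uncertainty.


resolution = range / divisions
resolution = 175 / 131 = 1.3358779
u_res = resolution / (2*sqrt(3))
u_res = 1.3358779 / 3.4641016
u_res = 0.3856

0.3856


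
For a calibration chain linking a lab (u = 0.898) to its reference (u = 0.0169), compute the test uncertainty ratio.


TUR = u_lab / u_ref
= 0.898 / 0.0169
= 53.1361

53.1361


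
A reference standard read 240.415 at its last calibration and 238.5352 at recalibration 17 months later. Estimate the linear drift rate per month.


rate = (v2 - v1) / months
= (238.5352 - 240.415) / 17
= -1.8798 / 17
= -0.1106

-0.1106


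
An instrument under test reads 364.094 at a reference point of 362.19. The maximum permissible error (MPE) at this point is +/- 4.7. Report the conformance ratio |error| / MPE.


e = indication - reference = 364.094 - 362.19 = 1.9040
|e| = 1.9040
ratio = |e| / MPE = 1.9040 / 4.7
ratio = 0.4051

0.4051


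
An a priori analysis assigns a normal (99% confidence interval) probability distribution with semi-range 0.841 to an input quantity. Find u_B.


u_B = half_width / 2.576
u_B = 0.841 / 2.576
u_B = 0.3265

0.3265


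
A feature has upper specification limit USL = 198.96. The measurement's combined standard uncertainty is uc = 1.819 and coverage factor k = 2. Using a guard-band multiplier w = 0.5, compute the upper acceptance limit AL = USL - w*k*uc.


U = k * uc = 2 * 1.819 = 3.638
guard band g = w * U = 0.5 * 3.638 = 1.819
AL = USL - g = 198.96 - 1.819
AL = 197.1410

197.1410


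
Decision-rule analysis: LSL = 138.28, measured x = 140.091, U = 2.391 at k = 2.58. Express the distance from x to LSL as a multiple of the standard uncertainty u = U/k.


u = U / k = 2.391 / 2.58 = 0.92674419
margin = |LSL - x| = |138.28 - 140.091| = 1.811
z = margin / u = 1.811 / 0.92674419
z = 1.9542

1.9542


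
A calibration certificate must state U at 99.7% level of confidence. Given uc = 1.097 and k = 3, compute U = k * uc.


U = k * uc
U = 3 * 1.097
U = 3.2910

3.2910


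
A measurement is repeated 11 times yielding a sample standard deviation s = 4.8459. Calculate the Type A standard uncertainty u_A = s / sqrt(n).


u_A = s / sqrt(n)
u_A = 4.8459 / sqrt(11)
u_A = 4.8459 / 3.3166248
u_A = 1.4611

1.4611


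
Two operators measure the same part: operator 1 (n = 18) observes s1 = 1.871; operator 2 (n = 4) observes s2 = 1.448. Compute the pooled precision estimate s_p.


s_p = sqrt(((n1-1)*s1^2 + (n2-1)*s2^2) / (n1+n2-2))
numerator = (18-1)*1.871^2 + (4-1)*1.448^2 = 59.510897 + 6.290112 = 65.801009
denominator = 18 + 4 - 2 = 20
s_p^2 = 65.801009 / 20 = 3.2900504
s_p = sqrt(3.2900504) = 1.8138

1.8138


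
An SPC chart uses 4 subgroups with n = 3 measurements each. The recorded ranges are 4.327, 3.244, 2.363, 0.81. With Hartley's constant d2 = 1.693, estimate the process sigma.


R_bar = (4.327 + 3.244 + 2.363 + 0.81) / 4
R_bar = 10.744 / 4 = 2.686
sigma_hat = R_bar / d2 = 2.686 / 1.693 = 1.5865

1.5865


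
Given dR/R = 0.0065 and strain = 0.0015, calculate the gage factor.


GF = (dR/R) / epsilon
= 0.0065 / 0.0015
= 4.3333

4.3333


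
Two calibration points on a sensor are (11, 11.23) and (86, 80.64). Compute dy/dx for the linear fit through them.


slope = (y2 - y1) / (x2 - x1)
= (80.64 - 11.23) / (86 - 11)
= 69.4100 / 75
= 0.9255

0.9255


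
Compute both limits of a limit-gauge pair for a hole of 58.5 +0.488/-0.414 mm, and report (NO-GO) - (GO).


GO = nominal - lower_tol (smallest hole = maximum material condition)
GO = 58.5 - 0.414 = 58.086
NO-GO = nominal + upper_tol (largest hole = least material condition)
NO-GO = 58.5 + 0.488 = 58.988
spread = NO-GO - GO = 58.988 - 58.086 = 0.9020

0.9020


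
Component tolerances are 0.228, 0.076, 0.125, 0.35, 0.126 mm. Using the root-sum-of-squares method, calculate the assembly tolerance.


RSS = sqrt(0.228^2 + 0.076^2 + 0.125^2 + 0.35^2 + 0.126^2)
= sqrt(0.211761)
= 0.4602

0.4602


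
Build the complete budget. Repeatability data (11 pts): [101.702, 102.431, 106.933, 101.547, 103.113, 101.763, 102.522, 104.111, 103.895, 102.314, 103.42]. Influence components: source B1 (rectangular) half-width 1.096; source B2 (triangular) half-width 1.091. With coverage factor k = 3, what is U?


mean = (101.702 + 102.431 + 106.933 + 101.547 + 103.113 + 101.763 + 102.522 + 104.111 + 103.895 + 102.314 + 103.42) / 11 = 103.0682727
s = sqrt(sum((x - mean)^2)/(n-1)) = 1.5488949
u_A = s / sqrt(n) = 1.5488949 / sqrt(11) = 0.46700938
u_B1 = 1.096 / sqrt(3) = 0.6327759
u_B2 = 1.091 / sqrt(6) = 0.44539888
uc = sqrt(0.46700938^2 + 0.6327759^2 + 0.44539888^2) = 0.90381595
U = k * uc = 3 * 0.90381595
U = 2.7114

2.7114


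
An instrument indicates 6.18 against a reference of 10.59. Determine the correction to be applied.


Correction = standard - reading
= 10.59 - 6.18
= 4.4100

4.4100


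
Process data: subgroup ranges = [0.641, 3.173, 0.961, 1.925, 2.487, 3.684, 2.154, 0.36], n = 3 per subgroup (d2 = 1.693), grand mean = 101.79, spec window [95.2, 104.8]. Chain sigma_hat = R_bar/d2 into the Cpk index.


R_bar = (0.641 + 3.173 + 0.961 + 1.925 + 2.487 + 3.684 + 2.154 + 0.36) / 8 = 1.923125
sigma = R_bar / d2 = 1.923125 / 1.693 = 1.1359273
Cp = (USL - LSL)/(6*sigma) = (104.8 - 95.2)/(6*1.1359273) = 1.4085
Cpu = (104.8 - 101.79)/(3*1.1359273) = 0.8833
Cpl = (101.79 - 95.2)/(3*1.1359273) = 1.9338
Cpk = min(Cpu, Cpl) = 0.8833

0.8833


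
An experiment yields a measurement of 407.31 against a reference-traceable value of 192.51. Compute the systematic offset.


Systematic error = measured - true
= 407.31 - 192.51
= 214.8000

214.8000


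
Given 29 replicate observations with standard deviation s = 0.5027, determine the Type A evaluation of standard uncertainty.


u_A = s / sqrt(n)
u_A = 0.5027 / sqrt(29)
u_A = 0.5027 / 5.3851648
u_A = 0.0933

0.0933


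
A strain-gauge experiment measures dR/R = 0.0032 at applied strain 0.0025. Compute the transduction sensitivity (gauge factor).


GF = (dR/R) / epsilon
= 0.0032 / 0.0025
= 1.2800

1.2800


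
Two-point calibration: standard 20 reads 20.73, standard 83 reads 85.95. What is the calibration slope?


slope = (y2 - y1) / (x2 - x1)
= (85.95 - 20.73) / (83 - 20)
= 65.2200 / 63
= 1.0352

1.0352


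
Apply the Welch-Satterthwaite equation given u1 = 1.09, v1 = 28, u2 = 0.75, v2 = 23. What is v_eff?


uc = sqrt(u1^2 + u2^2) = sqrt(1.09^2 + 0.75^2) = 1.3231024
v_eff = uc^4 / (u1^4/v1 + u2^4/v2)
= 1.3231024^4 / (1.09^4/28 + 0.75^4/23)
= 3.0646002 / 0.064170422
v_eff = 47.7572

47.7572


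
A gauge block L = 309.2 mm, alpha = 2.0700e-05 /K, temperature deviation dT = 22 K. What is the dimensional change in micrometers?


dL = L * alpha * dT
= 309.2 * 2.0700e-05 * 22
= 0.1408097 mm
dL_um = 0.1408097 * 1000 = 140.8097 um

140.8097


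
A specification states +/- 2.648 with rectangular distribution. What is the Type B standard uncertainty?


u_B = half_width / sqrt(3)
u_B = 2.648 / 1.7320508
u_B = 1.5288

1.5288


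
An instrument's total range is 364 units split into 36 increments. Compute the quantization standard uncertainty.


resolution = range / divisions
resolution = 364 / 36 = 10.111111
u_res = resolution / (2*sqrt(3))
u_res = 10.111111 / 3.4641016
u_res = 2.9188

2.9188


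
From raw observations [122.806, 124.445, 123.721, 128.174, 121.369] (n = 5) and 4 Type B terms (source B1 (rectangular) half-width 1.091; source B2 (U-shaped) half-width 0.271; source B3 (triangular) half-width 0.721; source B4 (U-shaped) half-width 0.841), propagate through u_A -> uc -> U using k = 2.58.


mean = (122.806 + 124.445 + 123.721 + 128.174 + 121.369) / 5 = 124.103
s = sqrt(sum((x - mean)^2)/(n-1)) = 2.5491613
u_A = s / sqrt(n) = 2.5491613 / sqrt(5) = 1.1400196
u_B1 = 1.091 / sqrt(3) = 0.62988914
u_B2 = 0.271 / sqrt(2) = 0.19162594
u_B3 = 0.721 / sqrt(6) = 0.29434702
u_B4 = 0.841 / sqrt(2) = 0.5946768
uc = sqrt(1.1400196^2 + 0.62988914^2 + 0.19162594^2 + 0.29434702^2 + 0.5946768^2) = 1.4742477
U = k * uc = 2.58 * 1.4742477
U = 3.8036

3.8036


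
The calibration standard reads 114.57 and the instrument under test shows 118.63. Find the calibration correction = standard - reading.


Correction = standard - reading
= 114.57 - 118.63
= -4.0600

-4.0600


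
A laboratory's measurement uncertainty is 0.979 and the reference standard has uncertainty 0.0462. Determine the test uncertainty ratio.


TUR = u_lab / u_ref
= 0.979 / 0.0462
= 21.1905

21.1905


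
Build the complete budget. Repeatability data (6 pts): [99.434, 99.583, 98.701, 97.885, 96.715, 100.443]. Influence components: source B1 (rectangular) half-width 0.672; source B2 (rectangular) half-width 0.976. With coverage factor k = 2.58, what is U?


mean = (99.434 + 99.583 + 98.701 + 97.885 + 96.715 + 100.443) / 6 = 98.7935
s = sqrt(sum((x - mean)^2)/(n-1)) = 1.3348027
u_A = s / sqrt(n) = 1.3348027 / sqrt(6) = 0.54493092
u_B1 = 0.672 / sqrt(3) = 0.38797938
u_B2 = 0.976 / sqrt(3) = 0.56349386
uc = sqrt(0.54493092^2 + 0.38797938^2 + 0.56349386^2) = 0.87464452
U = k * uc = 2.58 * 0.87464452
U = 2.2566

2.2566


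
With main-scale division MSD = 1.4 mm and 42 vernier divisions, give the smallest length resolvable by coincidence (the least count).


LC = MSD / n_div
= 1.4 / 42
= 0.0333

0.0333


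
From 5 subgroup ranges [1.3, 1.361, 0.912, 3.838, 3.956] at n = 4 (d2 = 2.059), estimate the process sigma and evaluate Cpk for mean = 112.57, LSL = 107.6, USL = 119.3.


R_bar = (1.3 + 1.361 + 0.912 + 3.838 + 3.956) / 5 = 2.2734
sigma = R_bar / d2 = 2.2734 / 2.059 = 1.1041282
Cp = (USL - LSL)/(6*sigma) = (119.3 - 107.6)/(6*1.1041282) = 1.7661
Cpu = (119.3 - 112.57)/(3*1.1041282) = 2.0318
Cpl = (112.57 - 107.6)/(3*1.1041282) = 1.5004
Cpk = min(Cpu, Cpl) = 1.5004

1.5004


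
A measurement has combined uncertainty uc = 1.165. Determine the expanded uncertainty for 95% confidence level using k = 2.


U = k * uc
U = 2 * 1.165
U = 2.3300

2.3300


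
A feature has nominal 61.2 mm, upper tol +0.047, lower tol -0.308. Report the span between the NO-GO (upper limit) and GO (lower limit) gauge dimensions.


GO = nominal - lower_tol (smallest hole = maximum material condition)
GO = 61.2 - 0.308 = 60.892
NO-GO = nominal + upper_tol (largest hole = least material condition)
NO-GO = 61.2 + 0.047 = 61.247
spread = NO-GO - GO = 61.247 - 60.892 = 0.3550

0.3550


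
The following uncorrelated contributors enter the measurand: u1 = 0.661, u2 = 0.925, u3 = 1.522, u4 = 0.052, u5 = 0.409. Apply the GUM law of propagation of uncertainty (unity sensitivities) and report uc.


uc = sqrt(0.661^2 + 0.925^2 + 1.522^2 + 0.052^2 + 0.409^2)
uc = sqrt(3.779015)
uc = 1.9440

1.9440


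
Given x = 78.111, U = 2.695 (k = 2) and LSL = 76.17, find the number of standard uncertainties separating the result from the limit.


u = U / k = 2.695 / 2 = 1.3475
margin = |LSL - x| = |76.17 - 78.111| = 1.941
z = margin / u = 1.941 / 1.3475
z = 1.4404

1.4404


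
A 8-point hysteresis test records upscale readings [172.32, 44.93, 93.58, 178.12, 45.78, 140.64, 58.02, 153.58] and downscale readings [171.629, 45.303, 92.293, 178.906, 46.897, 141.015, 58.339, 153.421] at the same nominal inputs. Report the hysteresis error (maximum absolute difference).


|172.32 - 171.629| = 0.6910
|44.93 - 45.303| = 0.3730
|93.58 - 92.293| = 1.2870
|178.12 - 178.906| = 0.7860
|45.78 - 46.897| = 1.1170
|140.64 - 141.015| = 0.3750
|58.02 - 58.339| = 0.3190
|153.58 - 153.421| = 0.1590
hysteresis = max(diffs) = 1.2870

1.2870


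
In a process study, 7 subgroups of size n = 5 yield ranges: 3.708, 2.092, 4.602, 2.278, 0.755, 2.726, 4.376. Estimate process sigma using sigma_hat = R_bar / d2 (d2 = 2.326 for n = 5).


R_bar = (3.708 + 2.092 + 4.602 + 2.278 + 0.755 + 2.726 + 4.376) / 7
R_bar = 20.537 / 7 = 2.9338571
sigma_hat = R_bar / d2 = 2.9338571 / 2.326 = 1.2613

1.2613


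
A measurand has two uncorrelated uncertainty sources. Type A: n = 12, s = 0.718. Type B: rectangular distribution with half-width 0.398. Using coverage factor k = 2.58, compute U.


u_A = s / sqrt(n) = 0.718 / sqrt(12) = 0.20726875
u_B = half_width / sqrt(3) = 0.398 / sqrt(3) = 0.22978541
uc = sqrt(u_A^2 + u_B^2) = sqrt(0.20726875^2 + 0.22978541^2) = 0.30945382
U = k * uc = 2.58 * 0.30945382
U = 0.7984

0.7984


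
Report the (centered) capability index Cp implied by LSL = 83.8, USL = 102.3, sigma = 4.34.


Cp = (USL - LSL) / (6 * sigma)
= (102.3 - 83.8) / (6 * 4.34)
= 18.5000 / 26.0400
= 0.7104

0.7104


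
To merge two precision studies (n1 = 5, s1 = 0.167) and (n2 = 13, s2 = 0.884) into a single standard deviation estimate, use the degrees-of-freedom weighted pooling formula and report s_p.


s_p = sqrt(((n1-1)*s1^2 + (n2-1)*s2^2) / (n1+n2-2))
numerator = (5-1)*0.167^2 + (13-1)*0.884^2 = 0.111556 + 9.377472 = 9.489028
denominator = 5 + 13 - 2 = 16
s_p^2 = 9.489028 / 16 = 0.59306425
s_p = sqrt(0.59306425) = 0.7701

0.7701


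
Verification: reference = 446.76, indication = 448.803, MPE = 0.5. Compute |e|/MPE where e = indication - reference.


e = indication - reference = 448.803 - 446.76 = 2.0430
|e| = 2.0430
ratio = |e| / MPE = 2.0430 / 0.5
ratio = 4.0860

4.0860


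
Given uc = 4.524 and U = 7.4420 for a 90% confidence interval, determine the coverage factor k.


k = U / uc
k = 7.4420 / 4.524
k = 1.645

1.645


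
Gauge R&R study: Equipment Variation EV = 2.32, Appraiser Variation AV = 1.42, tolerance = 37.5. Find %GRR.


GRR = sqrt(EV^2 + AV^2) = sqrt(2.32^2 + 1.42^2) = 2.7200735
%GRR = GRR / tol * 100 = 2.7200735 / 37.5 * 100
%GRR = 7.2535

7.2535


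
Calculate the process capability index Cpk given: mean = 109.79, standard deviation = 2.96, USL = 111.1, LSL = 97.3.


Cpu = (USL - mean) / (3*sigma) = (111.1 - 109.79) / (3*2.96) = 0.1475
Cpl = (mean - LSL) / (3*sigma) = (109.79 - 97.3) / (3*2.96) = 1.4065
Cpk = min(Cpu, Cpl) = 0.1475

0.1475


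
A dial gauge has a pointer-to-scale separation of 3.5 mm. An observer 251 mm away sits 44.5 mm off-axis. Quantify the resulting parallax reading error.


error = h * offset / d
= 3.5 * 44.5 / 251
= 0.6205

0.6205


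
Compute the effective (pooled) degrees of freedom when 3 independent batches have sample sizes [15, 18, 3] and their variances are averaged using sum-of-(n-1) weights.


nu = sum_i (n_i - 1)
nu = ((15 - 1) + (18 - 1) + (3 - 1))
nu = 14 + 17 + 2
nu = 33

33


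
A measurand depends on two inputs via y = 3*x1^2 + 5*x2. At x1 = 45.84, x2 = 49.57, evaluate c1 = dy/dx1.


y = 3*x1^2 + 5*x2
dy/dx1 = 2*3*x1
Evaluate at x1 = 45.84: c1 = 6 * 45.84
c1 = 275.0400

275.0400


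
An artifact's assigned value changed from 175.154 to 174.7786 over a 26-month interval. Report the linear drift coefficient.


rate = (v2 - v1) / months
= (174.7786 - 175.154) / 26
= -0.3754 / 26
= -0.0144

-0.0144


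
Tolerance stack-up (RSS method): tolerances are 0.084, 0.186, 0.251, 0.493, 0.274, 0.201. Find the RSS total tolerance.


RSS = sqrt(0.084^2 + 0.186^2 + 0.251^2 + 0.493^2 + 0.274^2 + 0.201^2)
= sqrt(0.463179)
= 0.6806

0.6806


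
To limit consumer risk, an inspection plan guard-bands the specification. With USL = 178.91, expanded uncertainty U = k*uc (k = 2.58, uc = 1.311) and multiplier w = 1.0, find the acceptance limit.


U = k * uc = 2.58 * 1.311 = 3.38238
guard band g = w * U = 1.0 * 3.38238 = 3.38238
AL = USL - g = 178.91 - 3.38238
AL = 175.5276

175.5276


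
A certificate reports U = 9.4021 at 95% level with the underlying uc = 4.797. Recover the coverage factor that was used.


k = U / uc
k = 9.4021 / 4.797
k = 1.96

1.96


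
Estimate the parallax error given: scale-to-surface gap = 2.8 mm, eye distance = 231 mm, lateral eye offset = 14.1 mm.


error = h * offset / d
= 2.8 * 14.1 / 231
= 0.1709

0.1709


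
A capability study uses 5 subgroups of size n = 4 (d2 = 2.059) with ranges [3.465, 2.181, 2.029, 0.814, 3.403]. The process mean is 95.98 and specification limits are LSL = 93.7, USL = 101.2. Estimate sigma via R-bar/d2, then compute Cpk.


R_bar = (3.465 + 2.181 + 2.029 + 0.814 + 3.403) / 5 = 2.3784
sigma = R_bar / d2 = 2.3784 / 2.059 = 1.1551238
Cp = (USL - LSL)/(6*sigma) = (101.2 - 93.7)/(6*1.1551238) = 1.0821
Cpu = (101.2 - 95.98)/(3*1.1551238) = 1.5063
Cpl = (95.98 - 93.7)/(3*1.1551238) = 0.6579
Cpk = min(Cpu, Cpl) = 0.6579

0.6579


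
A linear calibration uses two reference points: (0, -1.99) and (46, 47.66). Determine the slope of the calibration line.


slope = (y2 - y1) / (x2 - x1)
= (47.66 - -1.99) / (46 - 0)
= 49.6500 / 46
= 1.0793

1.0793


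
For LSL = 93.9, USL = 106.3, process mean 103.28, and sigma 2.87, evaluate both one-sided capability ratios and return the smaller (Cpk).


Cpu = (USL - mean) / (3*sigma) = (106.3 - 103.28) / (3*2.87) = 0.3508
Cpl = (mean - LSL) / (3*sigma) = (103.28 - 93.9) / (3*2.87) = 1.0894
Cpk = min(Cpu, Cpl) = 0.3508

0.3508


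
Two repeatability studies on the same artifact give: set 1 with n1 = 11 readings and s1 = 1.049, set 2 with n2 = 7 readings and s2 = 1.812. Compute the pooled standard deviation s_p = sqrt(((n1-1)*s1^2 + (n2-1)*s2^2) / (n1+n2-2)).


s_p = sqrt(((n1-1)*s1^2 + (n2-1)*s2^2) / (n1+n2-2))
numerator = (11-1)*1.049^2 + (7-1)*1.812^2 = 11.00401 + 19.700064 = 30.704074
denominator = 11 + 7 - 2 = 16
s_p^2 = 30.704074 / 16 = 1.9190046
s_p = sqrt(1.9190046) = 1.3853

1.3853


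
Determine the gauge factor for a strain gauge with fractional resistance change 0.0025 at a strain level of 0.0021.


GF = (dR/R) / epsilon
= 0.0025 / 0.0021
= 1.1905

1.1905


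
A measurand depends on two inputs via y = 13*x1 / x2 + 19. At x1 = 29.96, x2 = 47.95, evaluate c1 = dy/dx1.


y = 13*x1 / x2 + 19
dy/dx1 = 13/x2
Evaluate at x2 = 47.95: c1 = 13 / 47.95
c1 = 0.2711

0.2711


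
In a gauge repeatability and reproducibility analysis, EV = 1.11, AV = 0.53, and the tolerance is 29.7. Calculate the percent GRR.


GRR = sqrt(EV^2 + AV^2) = sqrt(1.11^2 + 0.53^2) = 1.2300406
%GRR = GRR / tol * 100 = 1.2300406 / 29.7 * 100
%GRR = 4.1416

4.1416


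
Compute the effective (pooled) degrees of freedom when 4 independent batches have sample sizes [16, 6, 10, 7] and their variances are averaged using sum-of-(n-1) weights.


nu = sum_i (n_i - 1)
nu = ((16 - 1) + (6 - 1) + (10 - 1) + (7 - 1))
nu = 15 + 5 + 9 + 6
nu = 35

35


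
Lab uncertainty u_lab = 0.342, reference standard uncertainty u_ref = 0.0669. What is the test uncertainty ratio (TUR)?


TUR = u_lab / u_ref
= 0.342 / 0.0669
= 5.1121

5.1121
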